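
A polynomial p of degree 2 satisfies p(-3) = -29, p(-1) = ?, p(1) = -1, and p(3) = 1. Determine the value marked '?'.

-11

The 3 known points determine the degree-2 polynomial uniquely.
Write p(n) = an^2 + bn + c. Substituting each data point gives a linear system:
  9a - 3b + c = -29
  a + b + c = -1
  9a + 3b + c = 1
Solving the system yields a = -1, b = 5, c = -5.
So p(n) = -n^2 + 5n - 5.
Then p(-1) = -11.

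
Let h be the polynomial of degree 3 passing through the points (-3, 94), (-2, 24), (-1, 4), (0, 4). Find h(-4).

244

Using the Lagrange interpolation formula with nodes -3, -2, -1, 0:
  L_0(s) = (s + 2)(s + 1)s / -6
  L_1(s) = (s + 3)(s + 1)s / 2
  L_2(s) = (s + 3)(s + 2)s / -2
  L_3(s) = (s + 3)(s + 2)(s + 1) / 6
Then h(s) = 94·L_0(s) + 24·L_1(s) + 4·L_2(s) + 4·L_3(s).
Expanding and collecting terms gives h(s) = -5s^3 - 5s^2 + 4.
Evaluating at s = -4: h(-4) = 244.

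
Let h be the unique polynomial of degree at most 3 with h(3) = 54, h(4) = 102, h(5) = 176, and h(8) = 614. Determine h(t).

Write h(t) = at^3 + bt^2 + ct + d. Substituting each data point gives a linear system:
  27a + 9b + 3c + d = 54
  64a + 16b + 4c + d = 102
  125a + 25b + 5c + d = 176
  512a + 64b + 8c + d = 614
Solving the system yields a = 1, b = 1, c = 4, d = 6.
So h(t) = t³ + t² + 4t + 6.
Check: h(5) = 176. ✓

h(t) = t^3 + t^2 + 4t + 6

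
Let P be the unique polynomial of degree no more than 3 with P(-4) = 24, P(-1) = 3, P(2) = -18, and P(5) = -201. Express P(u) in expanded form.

Write P(u) = au^3 + bu^2 + cu + d. Substituting each data point gives a linear system:
  -64a + 16b - 4c + d = 24
  -a + b - c + d = 3
  8a + 4b + 2c + d = -18
  125a + 25b + 5c + d = -201
Solving the system yields a = -1, b = -3, c = -1, d = 4.
So P(u) = -u^3 - 3u^2 - u + 4.
Check: P(-1) = 3. ✓

P(u) = -u^3 - 3u^2 - u + 4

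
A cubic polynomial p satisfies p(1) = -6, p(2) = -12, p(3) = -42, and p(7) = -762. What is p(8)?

-1182

Write p(x) = ax^3 + bx^2 + cx + d. Substituting each data point gives a linear system:
  a + b + c + d = -6
  8a + 4b + 2c + d = -12
  27a + 9b + 3c + d = -42
  343a + 49b + 7c + d = -762
Solving the system yields a = -3, b = 6, c = -3, d = -6.
So p(x) = -3x^3 + 6x^2 - 3x - 6.
Then p(8) = -1182.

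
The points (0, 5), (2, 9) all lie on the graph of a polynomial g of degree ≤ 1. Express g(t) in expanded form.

g(t) = 2t + 5

Write g(t) = at + b. Substituting each data point gives a linear system:
  b = 5
  2a + b = 9
Solving the system yields a = 2, b = 5.
So g(t) = 2t + 5.
Check: g(0) = 5. ✓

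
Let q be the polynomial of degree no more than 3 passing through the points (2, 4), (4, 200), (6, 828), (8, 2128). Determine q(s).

Using the Lagrange interpolation formula with nodes 2, 4, 6, 8:
  L_0(s) = (s - 4)(s - 6)(s - 8) / -48
  L_1(s) = (s - 2)(s - 6)(s - 8) / 16
  L_2(s) = (s - 2)(s - 4)(s - 8) / -16
  L_3(s) = (s - 2)(s - 4)(s - 6) / 48
Then q(s) = 4·L_0(s) + 200·L_1(s) + 828·L_2(s) + 2128·L_3(s).
Expanding and collecting terms gives q(s) = 5s^3 - 6s^2 - 6s.
Check: q(4) = 200. ✓

q(s) = 5s^3 - 6s^2 - 6s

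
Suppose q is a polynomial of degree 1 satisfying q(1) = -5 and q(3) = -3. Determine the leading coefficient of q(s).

1

Write q(s) = as + b. Substituting each data point gives a linear system:
  a + b = -5
  3a + b = -3
Solving the system yields a = 1, b = -6.
So q(s) = s - 6.
The leading coefficient is 1.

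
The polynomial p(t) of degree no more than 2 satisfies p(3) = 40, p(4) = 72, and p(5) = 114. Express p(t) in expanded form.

Write p(t) = at^2 + bt + c. Substituting each data point gives a linear system:
  9a + 3b + c = 40
  16a + 4b + c = 72
  25a + 5b + c = 114
Solving the system yields a = 5, b = -3, c = 4.
So p(t) = 5t^2 - 3t + 4.
Check: p(3) = 40. ✓

p(t) = 5t^2 - 3t + 4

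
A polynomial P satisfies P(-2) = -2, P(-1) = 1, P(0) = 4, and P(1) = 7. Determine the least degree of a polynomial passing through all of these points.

Forward differences of the values at s = -2, -1, 0, 1:
  P  : -2  1  4  7
  Δ  : 3  3  3
  Δ^2: 0  0
  Δ^3: 0
The first differences are constant (3) and nonzero, while all higher differences vanish, so the minimal degree is 1.

1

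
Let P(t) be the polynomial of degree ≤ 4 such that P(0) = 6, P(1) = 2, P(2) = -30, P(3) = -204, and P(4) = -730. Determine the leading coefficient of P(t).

Write P(t) = at^4 + bt^3 + ct^2 + dt + e. Substituting each data point gives a linear system:
  e = 6
  a + b + c + d + e = 2
  16a + 8b + 4c + 2d + e = -30
  81a + 27b + 9c + 3d + e = -204
  256a + 64b + 16c + 4d + e = -730
Solving the system yields a = -4, b = 5, c = -1, d = -4, e = 6.
So P(t) = -4t^4 + 5t^3 - t^2 - 4t + 6.
The leading coefficient is -4.

-4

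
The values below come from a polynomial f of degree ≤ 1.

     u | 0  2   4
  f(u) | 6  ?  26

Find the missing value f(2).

16

The 2 known points determine the degree-1 polynomial uniquely.
Write f(u) = au + b. Substituting each data point gives a linear system:
  b = 6
  4a + b = 26
Solving the system yields a = 5, b = 6.
So f(u) = 5u + 6.
Then f(2) = 16.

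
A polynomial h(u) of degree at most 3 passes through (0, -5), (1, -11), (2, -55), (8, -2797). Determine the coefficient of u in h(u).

Write h(u) = au^3 + bu^2 + cu + d. Substituting each data point gives a linear system:
  d = -5
  a + b + c + d = -11
  8a + 4b + 2c + d = -55
  512a + 64b + 8c + d = -2797
Solving the system yields a = -5, b = -4, c = 3, d = -5.
So h(u) = -5u^3 - 4u^2 + 3u - 5.
The coefficient of u is 3.

3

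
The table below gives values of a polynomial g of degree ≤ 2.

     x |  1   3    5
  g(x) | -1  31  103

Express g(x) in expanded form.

g(x) = 5x^2 - 4x - 2

Write g(x) = ax^2 + bx + c. Substituting each data point gives a linear system:
  a + b + c = -1
  9a + 3b + c = 31
  25a + 5b + c = 103
Solving the system yields a = 5, b = -4, c = -2.
So g(x) = 5x² - 4x - 2.
Check: g(5) = 103. ✓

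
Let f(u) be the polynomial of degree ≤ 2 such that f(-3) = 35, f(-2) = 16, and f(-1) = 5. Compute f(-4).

62

Using the Lagrange interpolation formula with nodes -3, -2, -1:
  L_0(u) = (u + 2)(u + 1) / 2
  L_1(u) = (u + 3)(u + 1) / -1
  L_2(u) = (u + 3)(u + 2) / 2
Then f(u) = 35·L_0(u) + 16·L_1(u) + 5·L_2(u).
Expanding and collecting terms gives f(u) = 4u^2 + u + 2.
Evaluating at u = -4: f(-4) = 62.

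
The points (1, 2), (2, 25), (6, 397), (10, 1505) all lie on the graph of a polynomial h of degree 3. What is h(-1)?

-2

Write h(s) = as^3 + bs^2 + cs + d. Substituting each data point gives a linear system:
  a + b + c + d = 2
  8a + 4b + 2c + d = 25
  216a + 36b + 6c + d = 397
  1000a + 100b + 10c + d = 1505
Solving the system yields a = 1, b = 5, c = 1, d = -5.
So h(s) = s^3 + 5s^2 + s - 5.
Then h(-1) = -2.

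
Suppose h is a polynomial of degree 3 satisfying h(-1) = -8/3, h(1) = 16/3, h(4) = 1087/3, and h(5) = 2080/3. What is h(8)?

8227/3

Using the Lagrange interpolation formula with nodes -1, 1, 4, 5:
  L_0(u) = (u - 1)(u - 4)(u - 5) / -60
  L_1(u) = (u + 1)(u - 4)(u - 5) / 24
  L_2(u) = (u + 1)(u - 1)(u - 5) / -15
  L_3(u) = (u + 1)(u - 1)(u - 4) / 24
Then h(u) = -8/3·L_0(u) + 16/3·L_1(u) + 1087/3·L_2(u) + 2080/3·L_3(u).
Expanding and collecting terms gives h(u) = 5u^3 + 3u^2 - u - 5/3.
Evaluating at u = 8: h(8) = 8227/3.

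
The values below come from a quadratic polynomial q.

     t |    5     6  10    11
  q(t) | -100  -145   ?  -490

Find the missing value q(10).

The 3 known points determine the degree-2 polynomial uniquely.
Write q(t) = at^2 + bt + c. Substituting each data point gives a linear system:
  25a + 5b + c = -100
  36a + 6b + c = -145
  121a + 11b + c = -490
Solving the system yields a = -4, b = -1, c = 5.
So q(t) = -4t^2 - t + 5.
Then q(10) = -405.

-405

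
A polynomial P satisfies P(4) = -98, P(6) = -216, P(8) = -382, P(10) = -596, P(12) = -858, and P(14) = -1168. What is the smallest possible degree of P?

Forward differences of the values at u = 4, 6, 8, 10, 12, 14:
  P  : -98  -216  -382  -596  -858  -1168
  Δ  : -118  -166  -214  -262  -310
  Δ^2: -48  -48  -48  -48
  Δ^3: 0  0  0
  Δ^4: 0  0
  Δ^5: 0
The second differences are constant (-48) and nonzero, while all higher differences vanish, so the minimal degree is 2.

2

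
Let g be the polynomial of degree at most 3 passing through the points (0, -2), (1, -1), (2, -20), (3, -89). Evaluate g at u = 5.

-497

Forward differences of the values at u = 0, 1, 2, 3:
  g  : -2  -1  -20  -89
  Δ  : 1  -19  -69
  Δ^2: -20  -50
  Δ^3: -30
The third differences are constant, confirming degree 3.
Interpolating (Newton forward form) and evaluating at u = 5 gives g(5) = -497.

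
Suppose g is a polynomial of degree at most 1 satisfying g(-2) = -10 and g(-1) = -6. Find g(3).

10

Write g(x) = ax + b. Substituting each data point gives a linear system:
  -2a + b = -10
  -a + b = -6
Solving the system yields a = 4, b = -2.
So g(x) = 4x - 2.
Then g(3) = 10.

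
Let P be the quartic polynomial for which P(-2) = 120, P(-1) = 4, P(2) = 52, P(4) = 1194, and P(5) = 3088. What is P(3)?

Write P(u) = au^4 + bu^3 + cu^2 + du + e. Substituting each data point gives a linear system:
  16a - 8b + 4c - 2d + e = 120
  a - b + c - d + e = 4
  16a + 8b + 4c + 2d + e = 52
  256a + 64b + 16c + 4d + e = 1194
  625a + 125b + 25c + 5d + e = 3088
Solving the system yields a = 6, b = -5, c = -2, d = 3, e = -2.
So P(u) = 6u^4 - 5u^3 - 2u^2 + 3u - 2.
Then P(3) = 340.

340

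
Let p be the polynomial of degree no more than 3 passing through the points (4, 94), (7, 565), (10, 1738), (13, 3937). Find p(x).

Using the Lagrange interpolation formula with nodes 4, 7, 10, 13:
  L_0(x) = (x - 7)(x - 10)(x - 13) / -162
  L_1(x) = (x - 4)(x - 10)(x - 13) / 54
  L_2(x) = (x - 4)(x - 7)(x - 13) / -54
  L_3(x) = (x - 4)(x - 7)(x - 10) / 162
Then p(x) = 94·L_0(x) + 565·L_1(x) + 1738·L_2(x) + 3937·L_3(x).
Expanding and collecting terms gives p(x) = 2x^3 - 3x^2 + 4x - 2.
Check: p(10) = 1738. ✓

p(x) = 2x^3 - 3x^2 + 4x - 2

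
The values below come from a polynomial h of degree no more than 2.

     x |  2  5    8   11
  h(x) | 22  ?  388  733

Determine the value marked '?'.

On equispaced nodes a degree-2 polynomial has vanishing third forward difference, so
  - h(2) + 3·h(5) - 3·h(8) + h(11) = 0.
Substituting the known values and solving for h(5):
  3·h(5) = 453
  h(5) = 151.

151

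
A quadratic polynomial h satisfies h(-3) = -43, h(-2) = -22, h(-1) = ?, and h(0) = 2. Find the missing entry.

-7

On equispaced nodes a degree-2 polynomial has vanishing third forward difference, so
  - h(-3) + 3·h(-2) - 3·h(-1) + h(0) = 0.
Substituting the known values and solving for h(-1):
  -3·h(-1) = 21
  h(-1) = -7.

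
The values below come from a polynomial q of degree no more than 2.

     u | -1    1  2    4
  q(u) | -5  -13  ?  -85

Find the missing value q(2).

-29

The 3 known points determine the degree-2 polynomial uniquely.
Write q(u) = au^2 + bu + c. Substituting each data point gives a linear system:
  a - b + c = -5
  a + b + c = -13
  16a + 4b + c = -85
Solving the system yields a = -4, b = -4, c = -5.
So q(u) = -4u^2 - 4u - 5.
Then q(2) = -29.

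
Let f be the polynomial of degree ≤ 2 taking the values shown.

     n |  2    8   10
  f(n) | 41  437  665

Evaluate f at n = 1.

17

Using the Lagrange interpolation formula with nodes 2, 8, 10:
  L_0(n) = (n - 8)(n - 10) / 48
  L_1(n) = (n - 2)(n - 10) / -12
  L_2(n) = (n - 2)(n - 8) / 16
Then f(n) = 41·L_0(n) + 437·L_1(n) + 665·L_2(n).
Expanding and collecting terms gives f(n) = 6n^2 + 6n + 5.
Evaluating at n = 1: f(1) = 17.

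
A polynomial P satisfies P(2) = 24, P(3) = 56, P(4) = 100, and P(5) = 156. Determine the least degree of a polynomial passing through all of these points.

2

Forward differences of the values at t = 2, 3, 4, 5:
  P  : 24  56  100  156
  Δ  : 32  44  56
  Δ^2: 12  12
  Δ^3: 0
The second differences are constant (12) and nonzero, while all higher differences vanish, so the minimal degree is 2.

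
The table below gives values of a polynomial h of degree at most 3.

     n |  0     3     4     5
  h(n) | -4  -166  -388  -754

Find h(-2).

44

Using the Lagrange interpolation formula with nodes 0, 3, 4, 5:
  L_0(n) = (n - 3)(n - 4)(n - 5) / -60
  L_1(n) = n(n - 4)(n - 5) / 6
  L_2(n) = n(n - 3)(n - 5) / -4
  L_3(n) = n(n - 3)(n - 4) / 10
Then h(n) = -4·L_0(n) - 166·L_1(n) - 388·L_2(n) - 754·L_3(n).
Expanding and collecting terms gives h(n) = -6n^3 - 4.
Evaluating at n = -2: h(-2) = 44.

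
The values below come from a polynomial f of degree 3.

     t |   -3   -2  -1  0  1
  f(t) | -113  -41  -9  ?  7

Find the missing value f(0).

1

The 4 known points determine the degree-3 polynomial uniquely.
Write f(t) = at^3 + bt^2 + ct + d. Substituting each data point gives a linear system:
  -27a + 9b - 3c + d = -113
  -8a + 4b - 2c + d = -41
  -a + b - c + d = -9
  a + b + c + d = 7
Solving the system yields a = 3, b = -2, c = 5, d = 1.
So f(t) = 3t^3 - 2t^2 + 5t + 1.
Then f(0) = 1.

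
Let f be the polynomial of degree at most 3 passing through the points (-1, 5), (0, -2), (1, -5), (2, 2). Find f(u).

Write f(u) = au^3 + bu^2 + cu + d. Substituting each data point gives a linear system:
  -a + b - c + d = 5
  d = -2
  a + b + c + d = -5
  8a + 4b + 2c + d = 2
Solving the system yields a = 1, b = 2, c = -6, d = -2.
So f(u) = u^3 + 2u^2 - 6u - 2.
Check: f(1) = -5. ✓

f(u) = u^3 + 2u^2 - 6u - 2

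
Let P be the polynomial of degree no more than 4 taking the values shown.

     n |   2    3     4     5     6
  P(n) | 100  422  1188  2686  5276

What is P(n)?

P(n) = 3n^4 + 6n^3 + 3n^2 - 2n - 4

Using the Lagrange interpolation formula with nodes 2, 3, 4, 5, 6:
  L_0(n) = (n - 3)(n - 4)(n - 5)(n - 6) / 24
  L_1(n) = (n - 2)(n - 4)(n - 5)(n - 6) / -6
  L_2(n) = (n - 2)(n - 3)(n - 5)(n - 6) / 4
  L_3(n) = (n - 2)(n - 3)(n - 4)(n - 6) / -6
  L_4(n) = (n - 2)(n - 3)(n - 4)(n - 5) / 24
Then P(n) = 100·L_0(n) + 422·L_1(n) + 1188·L_2(n) + 2686·L_3(n) + 5276·L_4(n).
Expanding and collecting terms gives P(n) = 3n^4 + 6n^3 + 3n^2 - 2n - 4.
Check: P(4) = 1188. ✓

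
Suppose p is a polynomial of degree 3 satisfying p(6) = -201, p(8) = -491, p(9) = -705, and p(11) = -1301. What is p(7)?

Using the Lagrange interpolation formula with nodes 6, 8, 9, 11:
  L_0(t) = (t - 8)(t - 9)(t - 11) / -30
  L_1(t) = (t - 6)(t - 9)(t - 11) / 6
  L_2(t) = (t - 6)(t - 8)(t - 11) / -6
  L_3(t) = (t - 6)(t - 8)(t - 9) / 30
Then p(t) = -201·L_0(t) - 491·L_1(t) - 705·L_2(t) - 1301·L_3(t).
Expanding and collecting terms gives p(t) = -t³ + 3t - 3.
Evaluating at t = 7: p(7) = -325.

-325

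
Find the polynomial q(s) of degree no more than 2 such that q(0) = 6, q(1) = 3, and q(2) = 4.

Using the Lagrange interpolation formula with nodes 0, 1, 2:
  L_0(s) = (s - 1)(s - 2) / 2
  L_1(s) = s(s - 2) / -1
  L_2(s) = s(s - 1) / 2
Then q(s) = 6·L_0(s) + 3·L_1(s) + 4·L_2(s).
Expanding and collecting terms gives q(s) = 2s² - 5s + 6.
Check: q(0) = 6. ✓

q(s) = 2s^2 - 5s + 6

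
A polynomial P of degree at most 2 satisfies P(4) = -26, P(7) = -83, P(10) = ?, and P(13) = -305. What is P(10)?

The 3 known points determine the degree-2 polynomial uniquely.
Write P(s) = as^2 + bs + c. Substituting each data point gives a linear system:
  16a + 4b + c = -26
  49a + 7b + c = -83
  169a + 13b + c = -305
Solving the system yields a = -2, b = 3, c = -6.
So P(s) = -2s^2 + 3s - 6.
Then P(10) = -176.

-176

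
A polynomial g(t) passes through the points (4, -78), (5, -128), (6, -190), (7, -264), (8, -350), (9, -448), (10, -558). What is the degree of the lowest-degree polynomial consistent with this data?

2

Forward differences of the values at t = 4, 5, 6, 7, 8, 9, 10:
  g  : -78  -128  -190  -264  -350  -448  -558
  Δ  : -50  -62  -74  -86  -98  -110
  Δ^2: -12  -12  -12  -12  -12
  Δ^3: 0  0  0  0
  Δ^4: 0  0  0
  Δ^5: 0  0
  Δ^6: 0
The second differences are constant (-12) and nonzero, while all higher differences vanish, so the minimal degree is 2.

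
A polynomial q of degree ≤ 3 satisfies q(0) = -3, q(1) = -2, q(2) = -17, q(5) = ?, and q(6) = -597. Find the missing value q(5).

The 4 known points determine the degree-3 polynomial uniquely.
Write q(t) = at^3 + bt^2 + ct + d. Substituting each data point gives a linear system:
  d = -3
  a + b + c + d = -2
  8a + 4b + 2c + d = -17
  216a + 36b + 6c + d = -597
Solving the system yields a = -3, b = 1, c = 3, d = -3.
So q(t) = -3t³ + t² + 3t - 3.
Then q(5) = -338.

-338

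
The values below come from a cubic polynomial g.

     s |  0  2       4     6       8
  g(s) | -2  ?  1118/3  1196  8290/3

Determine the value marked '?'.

On equispaced nodes a degree-3 polynomial has vanishing fourth forward difference, so
  g(0) - 4·g(2) + 6·g(4) - 4·g(6) + g(8) = 0.
Substituting the known values and solving for g(2):
  -4·g(2) = -640/3
  g(2) = 160/3.

160/3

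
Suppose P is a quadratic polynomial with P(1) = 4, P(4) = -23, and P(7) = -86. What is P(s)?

P(s) = -2s^2 + s + 5

Write P(s) = as^2 + bs + c. Substituting each data point gives a linear system:
  a + b + c = 4
  16a + 4b + c = -23
  49a + 7b + c = -86
Solving the system yields a = -2, b = 1, c = 5.
So P(s) = -2s^2 + s + 5.
Check: P(7) = -86. ✓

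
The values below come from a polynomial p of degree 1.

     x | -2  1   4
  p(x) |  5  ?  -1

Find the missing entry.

2

On equispaced nodes a degree-1 polynomial has vanishing second forward difference, so
  p(-2) - 2·p(1) + p(4) = 0.
Substituting the known values and solving for p(1):
  -2·p(1) = -4
  p(1) = 2.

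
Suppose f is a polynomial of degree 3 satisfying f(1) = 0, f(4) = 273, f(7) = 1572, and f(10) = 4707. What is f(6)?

Forward differences of the values at s = 1, 4, 7, 10:
  f  : 0  273  1572  4707
  Δ  : 273  1299  3135
  Δ^2: 1026  1836
  Δ^3: 810
The third differences are constant, confirming degree 3.
Interpolating (Newton forward form) and evaluating at s = 6 gives f(6) = 975.

975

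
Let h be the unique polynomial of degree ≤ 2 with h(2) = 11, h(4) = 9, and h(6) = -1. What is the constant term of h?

Write h(u) = au^2 + bu + c. Substituting each data point gives a linear system:
  4a + 2b + c = 11
  16a + 4b + c = 9
  36a + 6b + c = -1
Solving the system yields a = -1, b = 5, c = 5.
So h(u) = -u² + 5u + 5.
The constant term is 5.

5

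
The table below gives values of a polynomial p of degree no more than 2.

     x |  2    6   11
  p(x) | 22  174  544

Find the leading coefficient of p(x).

Write p(x) = ax^2 + bx + c. Substituting each data point gives a linear system:
  4a + 2b + c = 22
  36a + 6b + c = 174
  121a + 11b + c = 544
Solving the system yields a = 4, b = 6, c = -6.
So p(x) = 4x² + 6x - 6.
The leading coefficient is 4.

4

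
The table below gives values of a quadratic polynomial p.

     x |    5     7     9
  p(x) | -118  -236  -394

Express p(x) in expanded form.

p(x) = -5x^2 + x + 2

Using the Lagrange interpolation formula with nodes 5, 7, 9:
  L_0(x) = (x - 7)(x - 9) / 8
  L_1(x) = (x - 5)(x - 9) / -4
  L_2(x) = (x - 5)(x - 7) / 8
Then p(x) = -118·L_0(x) - 236·L_1(x) - 394·L_2(x).
Expanding and collecting terms gives p(x) = -5x² + x + 2.
Check: p(5) = -118. ✓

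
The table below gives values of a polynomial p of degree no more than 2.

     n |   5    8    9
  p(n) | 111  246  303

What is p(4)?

Using the Lagrange interpolation formula with nodes 5, 8, 9:
  L_0(n) = (n - 8)(n - 9) / 12
  L_1(n) = (n - 5)(n - 9) / -3
  L_2(n) = (n - 5)(n - 8) / 4
Then p(n) = 111·L_0(n) + 246·L_1(n) + 303·L_2(n).
Expanding and collecting terms gives p(n) = 3n² + 6n + 6.
Evaluating at n = 4: p(4) = 78.

78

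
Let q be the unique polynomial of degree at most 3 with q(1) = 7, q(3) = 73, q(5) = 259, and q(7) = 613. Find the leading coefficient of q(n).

Write q(n) = an^3 + bn^2 + cn + d. Substituting each data point gives a linear system:
  a + b + c + d = 7
  27a + 9b + 3c + d = 73
  125a + 25b + 5c + d = 259
  343a + 49b + 7c + d = 613
Solving the system yields a = 1, b = 6, c = -4, d = 4.
So q(n) = n³ + 6n² - 4n + 4.
The leading coefficient is 1.

1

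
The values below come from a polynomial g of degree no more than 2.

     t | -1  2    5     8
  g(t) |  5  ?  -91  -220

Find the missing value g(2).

-16

On equispaced nodes a degree-2 polynomial has vanishing third forward difference, so
  - g(-1) + 3·g(2) - 3·g(5) + g(8) = 0.
Substituting the known values and solving for g(2):
  3·g(2) = -48
  g(2) = -16.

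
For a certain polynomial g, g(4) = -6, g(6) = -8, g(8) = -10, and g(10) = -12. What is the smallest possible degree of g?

Forward differences of the values at t = 4, 6, 8, 10:
  g  : -6  -8  -10  -12
  Δ  : -2  -2  -2
  Δ^2: 0  0
  Δ^3: 0
The first differences are constant (-2) and nonzero, while all higher differences vanish, so the minimal degree is 1.

1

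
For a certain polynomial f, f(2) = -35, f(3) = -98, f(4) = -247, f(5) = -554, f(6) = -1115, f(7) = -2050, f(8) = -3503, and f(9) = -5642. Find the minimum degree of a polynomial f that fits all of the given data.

4

Forward differences of the values at s = 2, 3, 4, 5, 6, 7, 8, 9:
  f  : -35  -98  -247  -554  -1115  -2050  -3503  -5642
  Δ  : -63  -149  -307  -561  -935  -1453  -2139
  Δ^2: -86  -158  -254  -374  -518  -686
  Δ^3: -72  -96  -120  -144  -168
  Δ^4: -24  -24  -24  -24
  Δ^5: 0  0  0
  Δ^6: 0  0
  Δ^7: 0
The fourth differences are constant (-24) and nonzero, while all higher differences vanish, so the minimal degree is 4.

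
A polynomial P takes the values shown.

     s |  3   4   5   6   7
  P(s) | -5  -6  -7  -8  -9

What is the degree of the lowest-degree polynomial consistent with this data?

Forward differences of the values at s = 3, 4, 5, 6, 7:
  P  : -5  -6  -7  -8  -9
  Δ  : -1  -1  -1  -1
  Δ^2: 0  0  0
  Δ^3: 0  0
  Δ^4: 0
The first differences are constant (-1) and nonzero, while all higher differences vanish, so the minimal degree is 1.

1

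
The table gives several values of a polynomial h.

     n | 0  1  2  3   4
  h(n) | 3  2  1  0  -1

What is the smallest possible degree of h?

1

Forward differences of the values at n = 0, 1, 2, 3, 4:
  h  : 3  2  1  0  -1
  Δ  : -1  -1  -1  -1
  Δ^2: 0  0  0
  Δ^3: 0  0
  Δ^4: 0
The first differences are constant (-1) and nonzero, while all higher differences vanish, so the minimal degree is 1.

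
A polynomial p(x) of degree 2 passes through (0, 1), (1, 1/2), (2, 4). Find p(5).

77/2

Using the Lagrange interpolation formula with nodes 0, 1, 2:
  L_0(x) = (x - 1)(x - 2) / 2
  L_1(x) = x(x - 2) / -1
  L_2(x) = x(x - 1) / 2
Then p(x) = 1·L_0(x) + 1/2·L_1(x) + 4·L_2(x).
Expanding and collecting terms gives p(x) = 2x^2 - (5/2)x + 1.
Evaluating at x = 5: p(5) = 77/2.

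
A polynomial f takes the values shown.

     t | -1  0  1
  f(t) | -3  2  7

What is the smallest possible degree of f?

1

Forward differences of the values at t = -1, 0, 1:
  f  : -3  2  7
  Δ  : 5  5
  Δ^2: 0
The first differences are constant (5) and nonzero, while all higher differences vanish, so the minimal degree is 1.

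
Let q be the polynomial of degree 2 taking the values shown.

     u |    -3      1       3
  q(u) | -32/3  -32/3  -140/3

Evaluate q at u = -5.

Using the Lagrange interpolation formula with nodes -3, 1, 3:
  L_0(u) = (u - 1)(u - 3) / 24
  L_1(u) = (u + 3)(u - 3) / -8
  L_2(u) = (u + 3)(u - 1) / 12
Then q(u) = -32/3·L_0(u) - 32/3·L_1(u) - 140/3·L_2(u).
Expanding and collecting terms gives q(u) = -3u^2 - 6u - 5/3.
Evaluating at u = -5: q(-5) = -140/3.

-140/3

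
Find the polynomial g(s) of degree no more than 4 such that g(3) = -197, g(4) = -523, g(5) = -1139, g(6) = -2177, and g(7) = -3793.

Write g(s) = as^4 + bs^3 + cs^2 + ds + e. Substituting each data point gives a linear system:
  81a + 27b + 9c + 3d + e = -197
  256a + 64b + 16c + 4d + e = -523
  625a + 125b + 25c + 5d + e = -1139
  1296a + 216b + 36c + 6d + e = -2177
  2401a + 343b + 49c + 7d + e = -3793
Solving the system yields a = -1, b = -4, c = 0, d = -3, e = 1.
So g(s) = -s^4 - 4s^3 - 3s + 1.
Check: g(3) = -197. ✓

g(s) = -s^4 - 4s^3 - 3s + 1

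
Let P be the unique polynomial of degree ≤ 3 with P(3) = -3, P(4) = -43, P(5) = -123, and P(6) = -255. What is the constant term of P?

-3

Write P(u) = au^3 + bu^2 + cu + d. Substituting each data point gives a linear system:
  27a + 9b + 3c + d = -3
  64a + 16b + 4c + d = -43
  125a + 25b + 5c + d = -123
  216a + 36b + 6c + d = -255
Solving the system yields a = -2, b = 4, c = 6, d = -3.
So P(u) = -2u³ + 4u² + 6u - 3.
The constant term is -3.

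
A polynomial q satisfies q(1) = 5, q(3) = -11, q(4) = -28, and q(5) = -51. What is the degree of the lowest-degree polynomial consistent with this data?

Divided differences on the nodes 1, 3, 4, 5:
  order 0: 5  -11  -28  -51
  order 1: -8  -17  -23
  order 2: -3  -3
  order 3: 0
The order-2 divided differences are all -3 (nonzero) and every higher order vanishes, so the data lies on a polynomial of degree exactly 2.

2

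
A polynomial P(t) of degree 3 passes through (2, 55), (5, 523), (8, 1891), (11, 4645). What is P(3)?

141

Forward differences of the values at t = 2, 5, 8, 11:
  P  : 55  523  1891  4645
  Δ  : 468  1368  2754
  Δ^2: 900  1386
  Δ^3: 486
The third differences are constant, confirming degree 3.
Interpolating (Newton forward form) and evaluating at t = 3 gives P(3) = 141.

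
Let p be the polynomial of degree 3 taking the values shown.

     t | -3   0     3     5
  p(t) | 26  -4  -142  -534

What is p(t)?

Write p(t) = at^3 + bt^2 + ct + d. Substituting each data point gives a linear system:
  -27a + 9b - 3c + d = 26
  d = -4
  27a + 9b + 3c + d = -142
  125a + 25b + 5c + d = -534
Solving the system yields a = -3, b = -6, c = -1, d = -4.
So p(t) = -3t³ - 6t² - t - 4.
Check: p(0) = -4. ✓

p(t) = -3t^3 - 6t^2 - t - 4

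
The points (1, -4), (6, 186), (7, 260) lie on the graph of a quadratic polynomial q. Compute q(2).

Write q(s) = as^2 + bs + c. Substituting each data point gives a linear system:
  a + b + c = -4
  36a + 6b + c = 186
  49a + 7b + c = 260
Solving the system yields a = 6, b = -4, c = -6.
So q(s) = 6s² - 4s - 6.
Then q(2) = 10.

10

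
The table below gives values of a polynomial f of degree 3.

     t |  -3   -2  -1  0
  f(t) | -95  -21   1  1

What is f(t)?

Using the Lagrange interpolation formula with nodes -3, -2, -1, 0:
  L_0(t) = (t + 2)(t + 1)t / -6
  L_1(t) = (t + 3)(t + 1)t / 2
  L_2(t) = (t + 3)(t + 2)t / -2
  L_3(t) = (t + 3)(t + 2)(t + 1) / 6
Then f(t) = -95·L_0(t) - 21·L_1(t) + 1·L_2(t) + 1·L_3(t).
Expanding and collecting terms gives f(t) = 5t^3 + 4t^2 - t + 1.
Check: f(-3) = -95. ✓

f(t) = 5t^3 + 4t^2 - t + 1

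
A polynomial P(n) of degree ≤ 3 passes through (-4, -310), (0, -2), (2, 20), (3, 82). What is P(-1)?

-10

Using the Lagrange interpolation formula with nodes -4, 0, 2, 3:
  L_0(n) = n(n - 2)(n - 3) / -168
  L_1(n) = (n + 4)(n - 2)(n - 3) / 24
  L_2(n) = (n + 4)n(n - 3) / -12
  L_3(n) = (n + 4)n(n - 2) / 21
Then P(n) = -310·L_0(n) - 2·L_1(n) + 20·L_2(n) + 82·L_3(n).
Expanding and collecting terms gives P(n) = 4n³ - 3n² + n - 2.
Evaluating at n = -1: P(-1) = -10.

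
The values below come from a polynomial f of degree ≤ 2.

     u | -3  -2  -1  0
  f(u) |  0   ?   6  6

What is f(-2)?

The 3 known points determine the degree-2 polynomial uniquely.
Write f(u) = au^2 + bu + c. Substituting each data point gives a linear system:
  9a - 3b + c = 0
  a - b + c = 6
  c = 6
Solving the system yields a = -1, b = -1, c = 6.
So f(u) = -u² - u + 6.
Then f(-2) = 4.

4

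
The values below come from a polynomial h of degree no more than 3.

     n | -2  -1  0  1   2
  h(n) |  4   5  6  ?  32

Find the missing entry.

On equispaced nodes a degree-3 polynomial has vanishing fourth forward difference, so
  h(-2) - 4·h(-1) + 6·h(0) - 4·h(1) + h(2) = 0.
Substituting the known values and solving for h(1):
  -4·h(1) = -52
  h(1) = 13.

13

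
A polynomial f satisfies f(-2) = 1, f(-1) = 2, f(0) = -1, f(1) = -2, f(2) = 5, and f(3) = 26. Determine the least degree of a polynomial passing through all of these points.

Forward differences of the values at x = -2, -1, 0, 1, 2, 3:
  f  : 1  2  -1  -2  5  26
  Δ  : 1  -3  -1  7  21
  Δ^2: -4  2  8  14
  Δ^3: 6  6  6
  Δ^4: 0  0
  Δ^5: 0
The third differences are constant (6) and nonzero, while all higher differences vanish, so the minimal degree is 3.

3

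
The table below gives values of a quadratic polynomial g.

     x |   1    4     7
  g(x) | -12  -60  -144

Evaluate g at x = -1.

0

Using the Lagrange interpolation formula with nodes 1, 4, 7:
  L_0(x) = (x - 4)(x - 7) / 18
  L_1(x) = (x - 1)(x - 7) / -9
  L_2(x) = (x - 1)(x - 4) / 18
Then g(x) = -12·L_0(x) - 60·L_1(x) - 144·L_2(x).
Expanding and collecting terms gives g(x) = -2x^2 - 6x - 4.
Evaluating at x = -1: g(-1) = 0.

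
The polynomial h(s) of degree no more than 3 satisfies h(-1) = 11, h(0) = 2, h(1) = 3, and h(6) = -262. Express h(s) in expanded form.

Write h(s) = as^3 + bs^2 + cs + d. Substituting each data point gives a linear system:
  -a + b - c + d = 11
  d = 2
  a + b + c + d = 3
  216a + 36b + 6c + d = -262
Solving the system yields a = -2, b = 5, c = -2, d = 2.
So h(s) = -2s^3 + 5s^2 - 2s + 2.
Check: h(6) = -262. ✓

h(s) = -2s^3 + 5s^2 - 2s + 2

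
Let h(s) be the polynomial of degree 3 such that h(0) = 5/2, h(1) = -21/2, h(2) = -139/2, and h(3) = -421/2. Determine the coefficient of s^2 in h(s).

-5

Write h(s) = as^3 + bs^2 + cs + d. Substituting each data point gives a linear system:
  d = 5/2
  a + b + c + d = -21/2
  8a + 4b + 2c + d = -139/2
  27a + 9b + 3c + d = -421/2
Solving the system yields a = -6, b = -5, c = -2, d = 5/2.
So h(s) = -6s³ - 5s² - 2s + 5/2.
The coefficient of s^2 is -5.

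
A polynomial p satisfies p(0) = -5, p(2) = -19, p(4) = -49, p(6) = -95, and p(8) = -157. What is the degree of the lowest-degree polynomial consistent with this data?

2

Forward differences of the values at x = 0, 2, 4, 6, 8:
  p  : -5  -19  -49  -95  -157
  Δ  : -14  -30  -46  -62
  Δ^2: -16  -16  -16
  Δ^3: 0  0
  Δ^4: 0
The second differences are constant (-16) and nonzero, while all higher differences vanish, so the minimal degree is 2.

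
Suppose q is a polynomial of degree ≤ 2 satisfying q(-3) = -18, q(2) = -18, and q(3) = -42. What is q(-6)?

Using the Lagrange interpolation formula with nodes -3, 2, 3:
  L_0(u) = (u - 2)(u - 3) / 30
  L_1(u) = (u + 3)(u - 3) / -5
  L_2(u) = (u + 3)(u - 2) / 6
Then q(u) = -18·L_0(u) - 18·L_1(u) - 42·L_2(u).
Expanding and collecting terms gives q(u) = -4u^2 - 4u + 6.
Evaluating at u = -6: q(-6) = -114.

-114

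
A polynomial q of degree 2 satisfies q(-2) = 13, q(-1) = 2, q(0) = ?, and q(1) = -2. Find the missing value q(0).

-3

The 3 known points determine the degree-2 polynomial uniquely.
Write q(t) = at^2 + bt + c. Substituting each data point gives a linear system:
  4a - 2b + c = 13
  a - b + c = 2
  a + b + c = -2
Solving the system yields a = 3, b = -2, c = -3.
So q(t) = 3t^2 - 2t - 3.
Then q(0) = -3.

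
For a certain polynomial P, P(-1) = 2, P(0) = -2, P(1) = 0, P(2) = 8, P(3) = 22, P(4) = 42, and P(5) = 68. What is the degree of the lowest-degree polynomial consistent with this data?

2

Forward differences of the values at t = -1, 0, 1, 2, 3, 4, 5:
  P  : 2  -2  0  8  22  42  68
  Δ  : -4  2  8  14  20  26
  Δ^2: 6  6  6  6  6
  Δ^3: 0  0  0  0
  Δ^4: 0  0  0
  Δ^5: 0  0
  Δ^6: 0
The second differences are constant (6) and nonzero, while all higher differences vanish, so the minimal degree is 2.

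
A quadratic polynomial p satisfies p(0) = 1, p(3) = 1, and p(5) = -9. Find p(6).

Using the Lagrange interpolation formula with nodes 0, 3, 5:
  L_0(x) = (x - 3)(x - 5) / 15
  L_1(x) = x(x - 5) / -6
  L_2(x) = x(x - 3) / 10
Then p(x) = 1·L_0(x) + 1·L_1(x) - 9·L_2(x).
Expanding and collecting terms gives p(x) = -x^2 + 3x + 1.
Evaluating at x = 6: p(6) = -17.

-17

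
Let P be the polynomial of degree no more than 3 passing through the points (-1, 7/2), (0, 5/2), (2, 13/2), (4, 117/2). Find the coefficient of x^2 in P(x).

0

Write P(x) = ax^3 + bx^2 + cx + d. Substituting each data point gives a linear system:
  -a + b - c + d = 7/2
  d = 5/2
  8a + 4b + 2c + d = 13/2
  64a + 16b + 4c + d = 117/2
Solving the system yields a = 1, b = 0, c = -2, d = 5/2.
So P(x) = x^3 - 2x + 5/2.
The coefficient of x^2 is 0.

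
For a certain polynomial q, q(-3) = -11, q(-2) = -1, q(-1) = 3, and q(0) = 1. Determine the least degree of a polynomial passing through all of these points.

2

Forward differences of the values at s = -3, -2, -1, 0:
  q  : -11  -1  3  1
  Δ  : 10  4  -2
  Δ^2: -6  -6
  Δ^3: 0
The second differences are constant (-6) and nonzero, while all higher differences vanish, so the minimal degree is 2.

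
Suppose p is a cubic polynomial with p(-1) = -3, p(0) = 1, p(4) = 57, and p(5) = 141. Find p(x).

p(x) = 2x^3 - 4x^2 - 2x + 1

Write p(x) = ax^3 + bx^2 + cx + d. Substituting each data point gives a linear system:
  -a + b - c + d = -3
  d = 1
  64a + 16b + 4c + d = 57
  125a + 25b + 5c + d = 141
Solving the system yields a = 2, b = -4, c = -2, d = 1.
So p(x) = 2x^3 - 4x^2 - 2x + 1.
Check: p(0) = 1. ✓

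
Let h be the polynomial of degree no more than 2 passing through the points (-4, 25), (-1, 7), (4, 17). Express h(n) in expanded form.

h(n) = n^2 - n + 5

Using the Lagrange interpolation formula with nodes -4, -1, 4:
  L_0(n) = (n + 1)(n - 4) / 24
  L_1(n) = (n + 4)(n - 4) / -15
  L_2(n) = (n + 4)(n + 1) / 40
Then h(n) = 25·L_0(n) + 7·L_1(n) + 17·L_2(n).
Expanding and collecting terms gives h(n) = n² - n + 5.
Check: h(4) = 17. ✓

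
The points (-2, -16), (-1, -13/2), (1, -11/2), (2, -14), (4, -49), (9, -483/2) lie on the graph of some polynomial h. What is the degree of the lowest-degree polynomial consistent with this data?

2

Divided differences on the nodes -2, -1, 1, 2, 4, 9:
  order 0: -16  -13/2  -11/2  -14  -49  -483/2
  order 1: 19/2  1/2  -17/2  -35/2  -77/2
  order 2: -3  -3  -3  -3
  order 3: 0  0  0
  order 4: 0  0
  order 5: 0
The order-2 divided differences are all -3 (nonzero) and every higher order vanishes, so the data lies on a polynomial of degree exactly 2.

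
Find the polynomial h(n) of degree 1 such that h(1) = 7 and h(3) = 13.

h(n) = 3n + 4

Write h(n) = an + b. Substituting each data point gives a linear system:
  a + b = 7
  3a + b = 13
Solving the system yields a = 3, b = 4.
So h(n) = 3n + 4.
Check: h(1) = 7. ✓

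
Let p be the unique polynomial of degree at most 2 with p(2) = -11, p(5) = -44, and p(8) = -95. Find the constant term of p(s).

Write p(s) = as^2 + bs + c. Substituting each data point gives a linear system:
  4a + 2b + c = -11
  25a + 5b + c = -44
  64a + 8b + c = -95
Solving the system yields a = -1, b = -4, c = 1.
So p(s) = -s² - 4s + 1.
The constant term is 1.

1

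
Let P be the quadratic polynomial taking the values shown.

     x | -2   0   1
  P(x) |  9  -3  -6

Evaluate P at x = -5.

Write P(x) = ax^2 + bx + c. Substituting each data point gives a linear system:
  4a - 2b + c = 9
  c = -3
  a + b + c = -6
Solving the system yields a = 1, b = -4, c = -3.
So P(x) = x^2 - 4x - 3.
Then P(-5) = 42.

42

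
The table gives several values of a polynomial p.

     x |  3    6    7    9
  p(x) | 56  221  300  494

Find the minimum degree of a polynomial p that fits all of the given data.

2

Divided differences on the nodes 3, 6, 7, 9:
  order 0: 56  221  300  494
  order 1: 55  79  97
  order 2: 6  6
  order 3: 0
The order-2 divided differences are all 6 (nonzero) and every higher order vanishes, so the data lies on a polynomial of degree exactly 2.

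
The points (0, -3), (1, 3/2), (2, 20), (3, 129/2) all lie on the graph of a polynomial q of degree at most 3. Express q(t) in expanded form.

Write q(t) = at^3 + bt^2 + ct + d. Substituting each data point gives a linear system:
  d = -3
  a + b + c + d = 3/2
  8a + 4b + 2c + d = 20
  27a + 9b + 3c + d = 129/2
Solving the system yields a = 2, b = 1, c = 3/2, d = -3.
So q(t) = 2t^3 + t^2 + (3/2)t - 3.
Check: q(3) = 129/2. ✓

q(t) = 2t^3 + t^2 + (3/2)t - 3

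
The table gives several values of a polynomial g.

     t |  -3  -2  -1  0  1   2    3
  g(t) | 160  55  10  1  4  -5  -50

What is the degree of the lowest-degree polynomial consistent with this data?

Forward differences of the values at t = -3, -2, -1, 0, 1, 2, 3:
  g  : 160  55  10  1  4  -5  -50
  Δ  : -105  -45  -9  3  -9  -45
  Δ^2: 60  36  12  -12  -36
  Δ^3: -24  -24  -24  -24
  Δ^4: 0  0  0
  Δ^5: 0  0
  Δ^6: 0
The third differences are constant (-24) and nonzero, while all higher differences vanish, so the minimal degree is 3.

3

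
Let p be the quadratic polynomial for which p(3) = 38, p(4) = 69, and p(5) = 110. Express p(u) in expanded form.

Using the Lagrange interpolation formula with nodes 3, 4, 5:
  L_0(u) = (u - 4)(u - 5) / 2
  L_1(u) = (u - 3)(u - 5) / -1
  L_2(u) = (u - 3)(u - 4) / 2
Then p(u) = 38·L_0(u) + 69·L_1(u) + 110·L_2(u).
Expanding and collecting terms gives p(u) = 5u² - 4u + 5.
Check: p(4) = 69. ✓

p(u) = 5u^2 - 4u + 5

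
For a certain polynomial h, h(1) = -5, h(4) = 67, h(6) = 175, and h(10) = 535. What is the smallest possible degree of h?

2

Divided differences on the nodes 1, 4, 6, 10:
  order 0: -5  67  175  535
  order 1: 24  54  90
  order 2: 6  6
  order 3: 0
The order-2 divided differences are all 6 (nonzero) and every higher order vanishes, so the data lies on a polynomial of degree exactly 2.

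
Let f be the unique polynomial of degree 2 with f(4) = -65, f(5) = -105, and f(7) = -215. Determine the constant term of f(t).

Write f(t) = at^2 + bt + c. Substituting each data point gives a linear system:
  16a + 4b + c = -65
  25a + 5b + c = -105
  49a + 7b + c = -215
Solving the system yields a = -5, b = 5, c = -5.
So f(t) = -5t^2 + 5t - 5.
The constant term is -5.

-5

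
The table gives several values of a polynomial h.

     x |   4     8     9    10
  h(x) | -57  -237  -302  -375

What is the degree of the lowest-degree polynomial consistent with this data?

Divided differences on the nodes 4, 8, 9, 10:
  order 0: -57  -237  -302  -375
  order 1: -45  -65  -73
  order 2: -4  -4
  order 3: 0
The order-2 divided differences are all -4 (nonzero) and every higher order vanishes, so the data lies on a polynomial of degree exactly 2.

2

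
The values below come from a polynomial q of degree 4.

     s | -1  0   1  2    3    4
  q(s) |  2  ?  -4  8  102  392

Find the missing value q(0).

The 5 known points determine the degree-4 polynomial uniquely.
Write q(s) = as^4 + bs^3 + cs^2 + ds + e. Substituting each data point gives a linear system:
  a - b + c - d + e = 2
  a + b + c + d + e = -4
  16a + 8b + 4c + 2d + e = 8
  81a + 27b + 9c + 3d + e = 102
  256a + 64b + 16c + 4d + e = 392
Solving the system yields a = 2, b = -1, c = -3, d = -2, e = 0.
So q(s) = 2s^4 - s^3 - 3s^2 - 2s.
Then q(0) = 0.

0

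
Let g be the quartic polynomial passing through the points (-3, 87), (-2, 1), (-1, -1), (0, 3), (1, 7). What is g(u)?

Using the Lagrange interpolation formula with nodes -3, -2, -1, 0, 1:
  L_0(u) = (u + 2)(u + 1)u(u - 1) / 24
  L_1(u) = (u + 3)(u + 1)u(u - 1) / -6
  L_2(u) = (u + 3)(u + 2)u(u - 1) / 4
  L_3(u) = (u + 3)(u + 2)(u + 1)(u - 1) / -6
  L_4(u) = (u + 3)(u + 2)(u + 1)u / 24
Then g(u) = 87·L_0(u) + 1·L_1(u) - 1·L_2(u) + 3·L_3(u) + 7·L_4(u).
Expanding and collecting terms gives g(u) = 3u⁴ + 5u³ - 3u² - u + 3.
Check: g(1) = 7. ✓

g(u) = 3u^4 + 5u^3 - 3u^2 - u + 3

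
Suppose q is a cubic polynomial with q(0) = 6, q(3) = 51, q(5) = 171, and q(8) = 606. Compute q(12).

Using the Lagrange interpolation formula with nodes 0, 3, 5, 8:
  L_0(t) = (t - 3)(t - 5)(t - 8) / -120
  L_1(t) = t(t - 5)(t - 8) / 30
  L_2(t) = t(t - 3)(t - 8) / -30
  L_3(t) = t(t - 3)(t - 5) / 120
Then q(t) = 6·L_0(t) + 51·L_1(t) + 171·L_2(t) + 606·L_3(t).
Expanding and collecting terms gives q(t) = t³ + t² + 3t + 6.
Evaluating at t = 12: q(12) = 1914.

1914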